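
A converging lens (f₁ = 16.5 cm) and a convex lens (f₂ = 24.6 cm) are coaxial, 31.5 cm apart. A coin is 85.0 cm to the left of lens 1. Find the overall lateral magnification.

m = -0.437

Lens 1: 1/d_i1 = 1/(16.5) − 1/(85.0) = 0.04884, so d_i1 = 20.47 cm; m₁ = −d_i1/d_o1 = -0.2408.
d_o2 = 31.5 − (20.47) = 11.03 cm.
Lens 2: 1/d_i2 = 1/(24.6) − 1/(11.03) = -0.05001, so d_i2 = -20.00 cm; m₂ = −d_i2/d_o2 = +1.813.
m = m₁·m₂ = (-0.2408)(+1.813) = -0.437.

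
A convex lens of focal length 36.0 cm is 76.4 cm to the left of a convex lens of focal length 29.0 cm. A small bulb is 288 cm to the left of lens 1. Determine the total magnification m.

Lens 1: 1/d_i1 = 1/(36.0) − 1/(288) = 0.02431, so d_i1 = 41.14 cm; m₁ = −d_i1/d_o1 = -0.1428.
d_o2 = 76.4 − (41.14) = 35.26 cm.
Lens 2: 1/d_i2 = 1/(29.0) − 1/(35.26) = 0.006122, so d_i2 = 163.3 cm; m₂ = −d_i2/d_o2 = -4.633.
m = m₁·m₂ = (-0.1428)(-4.633) = +0.662.

m = +0.662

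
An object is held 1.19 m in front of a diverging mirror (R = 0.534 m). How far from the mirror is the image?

f = R/2 = 0.534/2 = 0.2670 m; for a diverging mirror, f = -0.2670 m.
Mirror equation: 1/v = 1/f − 1/u = 1/(-0.2670) − 1/(1.19) = -3.745 − 0.8403 = -4.586, so v = -0.218 m.
The image is virtual, upright and reduced, behind the mirror.

0.218 m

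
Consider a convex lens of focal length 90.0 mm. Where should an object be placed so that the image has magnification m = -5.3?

m = −d_i/d_o ⇒ d_i = −m·d_o.
1/f = 1/d_o + 1/d_i = 1/d_o − 1/(m·d_o) = (1 − 1/m)/d_o, so d_o = f(1 − 1/m) = (90.00)(1 − 1/(-5.3)) = 107 mm.

107 mm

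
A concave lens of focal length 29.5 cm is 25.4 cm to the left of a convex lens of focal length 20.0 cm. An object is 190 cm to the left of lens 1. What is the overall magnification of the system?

f₁ = −29.5 cm (diverging).
Lens 1: 1/d_i1 = 1/(-29.5) − 1/(190) = -0.03916, so d_i1 = -25.54 cm; m₁ = −d_i1/d_o1 = +0.1344.
d_o2 = 25.4 − (-25.54) = 50.94 cm.
Lens 2: 1/d_i2 = 1/(20.0) − 1/(50.94) = 0.03037, so d_i2 = 32.93 cm; m₂ = −d_i2/d_o2 = -0.6464.
m = m₁·m₂ = (+0.1344)(-0.6464) = -0.0869.

m = -0.0869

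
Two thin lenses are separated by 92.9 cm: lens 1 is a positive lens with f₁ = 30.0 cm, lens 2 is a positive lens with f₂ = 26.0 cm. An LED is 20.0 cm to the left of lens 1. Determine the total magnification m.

m = -0.615

Lens 1: 1/d_i1 = 1/(30.0) − 1/(20.0) = -0.01667, so d_i1 = -60.00 cm; m₁ = −d_i1/d_o1 = +3.000.
d_o2 = 92.9 − (-60.00) = 152.9 cm.
Lens 2: 1/d_i2 = 1/(26.0) − 1/(152.9) = 0.03192, so d_i2 = 31.33 cm; m₂ = −d_i2/d_o2 = -0.2049.
m = m₁·m₂ = (+3.000)(-0.2049) = -0.615.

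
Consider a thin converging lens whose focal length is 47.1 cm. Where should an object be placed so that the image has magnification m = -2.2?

68.5 cm

m = −d_i/d_o ⇒ d_i = −m·d_o.
1/f = 1/d_o + 1/d_i = 1/d_o − 1/(m·d_o) = (1 − 1/m)/d_o, so d_o = f(1 − 1/m) = (47.10)(1 − 1/(-2.2)) = 68.5 cm.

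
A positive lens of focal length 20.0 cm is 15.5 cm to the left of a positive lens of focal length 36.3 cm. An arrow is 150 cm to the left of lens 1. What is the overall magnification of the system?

Lens 1: 1/d_i1 = 1/(20.0) − 1/(150) = 0.04333, so d_i1 = 23.08 cm; m₁ = −d_i1/d_o1 = -0.1539.
d_o2 = 15.5 − (23.08) = -7.580 cm (virtual object).
Lens 2: 1/d_i2 = 1/(36.3) − 1/(-7.580) = 0.1595, so d_i2 = 6.271 cm; m₂ = −d_i2/d_o2 = +0.8273.
m = m₁·m₂ = (-0.1539)(+0.8273) = -0.127.

m = -0.127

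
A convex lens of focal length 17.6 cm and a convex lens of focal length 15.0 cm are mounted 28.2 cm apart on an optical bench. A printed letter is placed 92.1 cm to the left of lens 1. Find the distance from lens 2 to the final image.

11.3 cm

Lens 1: 1/d_i1 = 1/f₁ − 1/d_o1 = 1/(17.6) − 1/(92.1) = 0.04596, so d_i1 = 21.76 cm.
The intermediate image is 21.76 cm to the right of lens 1, which is 28.2 − (21.76) = 6.440 cm to the left of lens 2, so d_o2 = +6.440 cm.
Lens 2: 1/d_i2 = 1/f₂ − 1/d_o2 = 1/(15.0) − 1/(6.440) = -0.08861, so d_i2 = -11.3 cm.
The final image is virtual, 11.3 cm to the left of lens 2 (overall magnification ≈ -0.41).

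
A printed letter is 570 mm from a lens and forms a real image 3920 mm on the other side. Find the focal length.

Real image ⇒ d_i = +3920 mm.
1/f = 1/d_o + 1/d_i = 1/(570) + 1/(3920) = 0.002009, so f = 498 mm.
Since f is positive, the lens is converging.

f = 498 mm (converging)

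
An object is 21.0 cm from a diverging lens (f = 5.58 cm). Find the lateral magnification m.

m = +0.210

For a diverging lens, f = -5.58 cm.
1/d_i = 1/f − 1/d_o = 1/(-5.580) − 1/(21.0) = -0.2268, so d_i = -4.409 cm.
m = −d_i/d_o = −(-4.409)/(21.0) = +0.210.
The image is virtual, upright and reduced, on the same side as the object.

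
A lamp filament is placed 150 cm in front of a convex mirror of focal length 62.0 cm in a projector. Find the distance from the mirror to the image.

For a convex mirror, f = -62.0 cm.
Mirror equation: 1/v = 1/f − 1/u = 1/(-62.00) − 1/(150) = -0.01613 − 0.006667 = -0.02280, so v = -43.9 cm.
The image is virtual, upright and reduced, behind the mirror.

43.9 cm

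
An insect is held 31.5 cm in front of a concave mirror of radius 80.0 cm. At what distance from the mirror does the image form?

f = R/2 = 80.0/2 = 40.00 cm.
Mirror equation: 1/s_i = 1/f − 1/s_o = 1/(40.00) − 1/(31.5) = 0.02500 − 0.03175 = -0.006746, so s_i = -148 cm.
The image is virtual, upright and enlarged, behind the mirror.

148 cm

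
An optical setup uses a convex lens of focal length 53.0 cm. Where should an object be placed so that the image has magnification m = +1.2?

8.83 cm

m = −d_i/d_o ⇒ d_i = −m·d_o.
1/f = 1/d_o + 1/d_i = 1/d_o − 1/(m·d_o) = (1 − 1/m)/d_o, so d_o = f(1 − 1/m) = (53.00)(1 − 1/(+1.2)) = 8.83 cm.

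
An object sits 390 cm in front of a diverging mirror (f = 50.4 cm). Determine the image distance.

44.6 cm

For a diverging mirror, f = -50.4 cm.
Mirror equation: 1/q = 1/f − 1/p = 1/(-50.40) − 1/(390) = -0.01984 − 0.002564 = -0.02241, so q = -44.6 cm.
The image is virtual, upright and reduced, behind the mirror.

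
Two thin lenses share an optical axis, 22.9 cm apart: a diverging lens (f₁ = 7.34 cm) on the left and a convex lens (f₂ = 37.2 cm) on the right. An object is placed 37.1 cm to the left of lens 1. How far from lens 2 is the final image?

132 cm

Lens 1 is diverging, so f₁ = −7.34 cm.
Lens 1: 1/d_i1 = 1/f₁ − 1/d_o1 = 1/(-7.34) − 1/(37.1) = -0.1632, so d_i1 = -6.128 cm.
The intermediate image is 6.128 cm to the left of lens 1 (virtual), which is 22.9 − (-6.128) = 29.03 cm to the left of lens 2, so d_o2 = +29.03 cm.
Lens 2: 1/d_i2 = 1/f₂ − 1/d_o2 = 1/(37.2) − 1/(29.03) = -0.007565, so d_i2 = -132 cm.
The final image is virtual, 132 cm to the left of lens 2 (overall magnification ≈ 0.75).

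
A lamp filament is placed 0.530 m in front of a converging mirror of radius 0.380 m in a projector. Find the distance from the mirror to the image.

f = R/2 = 0.380/2 = 0.1900 m.
Mirror equation: 1/v = 1/f − 1/u = 1/(0.1900) − 1/(0.530) = 5.263 − 1.887 = 3.376, so v = 0.296 m.
The image is real, inverted and reduced, in front of the mirror.

0.296 m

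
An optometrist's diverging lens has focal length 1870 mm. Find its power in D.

For a diverging lens, f = −1870 mm.
f = -187 cm = -1.87 m.
P = 1/f = 1/(-1.87 m) = -0.535 D.

P = -0.535 D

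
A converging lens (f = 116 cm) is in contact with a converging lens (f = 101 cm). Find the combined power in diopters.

P₁ = 1/f₁ = 1/(1.16 m) = +0.8621 D; P₂ = 1/f₂ = 1/(1.01 m) = +0.9901 D.
For thin lenses in contact, P = P₁ + P₂ = (+0.8621) + (+0.9901) = +1.85 D.

P = +1.85 D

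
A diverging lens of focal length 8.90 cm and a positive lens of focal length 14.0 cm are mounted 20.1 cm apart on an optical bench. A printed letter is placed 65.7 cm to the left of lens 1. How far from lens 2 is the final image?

28.1 cm

Lens 1 is diverging, so f₁ = −8.90 cm.
Lens 1: 1/d_i1 = 1/f₁ − 1/d_o1 = 1/(-8.90) − 1/(65.7) = -0.1276, so d_i1 = -7.838 cm.
The intermediate image is 7.838 cm to the left of lens 1 (virtual), which is 20.1 − (-7.838) = 27.94 cm to the left of lens 2, so d_o2 = +27.94 cm.
Lens 2: 1/d_i2 = 1/f₂ − 1/d_o2 = 1/(14.0) − 1/(27.94) = 0.03564, so d_i2 = 28.1 cm.
The final image is real, 28.1 cm to the right of lens 2 (overall magnification ≈ -0.12).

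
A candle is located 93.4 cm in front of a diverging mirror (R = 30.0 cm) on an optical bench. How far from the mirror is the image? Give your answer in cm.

12.9 cm

f = R/2 = 30.0/2 = 15.00 cm; for a diverging mirror, f = -15.00 cm.
Mirror equation: 1/v = 1/f − 1/u = 1/(-15.00) − 1/(93.4) = -0.06667 − 0.01071 = -0.07737, so v = -12.9 cm.
The image is virtual, upright and reduced, behind the mirror.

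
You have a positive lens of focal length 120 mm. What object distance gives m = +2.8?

m = −d_i/d_o ⇒ d_i = −m·d_o.
1/f = 1/d_o + 1/d_i = 1/d_o − 1/(m·d_o) = (1 − 1/m)/d_o, so d_o = f(1 − 1/m) = (120.0)(1 − 1/(+2.8)) = 77.1 mm.

77.1 mm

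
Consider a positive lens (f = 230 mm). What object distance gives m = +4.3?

m = −d_i/d_o ⇒ d_i = −m·d_o.
1/f = 1/d_o + 1/d_i = 1/d_o − 1/(m·d_o) = (1 − 1/m)/d_o, so d_o = f(1 − 1/m) = (230.0)(1 − 1/(+4.3)) = 177 mm.

177 mm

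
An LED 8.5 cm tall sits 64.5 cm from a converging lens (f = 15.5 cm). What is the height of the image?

1/d_i = 1/f − 1/d_o = 1/(15.50) − 1/(64.5) = 0.04901, so d_i = 20.40 cm.
m = −d_i/d_o = -0.3163.
|h_i| = |m|·h_o = 0.3163 × 8.5 = 2.69 cm. The image is real, inverted and reduced, on the far side of the lens.

2.69 cm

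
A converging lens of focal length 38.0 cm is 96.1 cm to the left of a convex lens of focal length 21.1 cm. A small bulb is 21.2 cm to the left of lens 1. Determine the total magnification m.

m = -0.388

Lens 1: 1/d_i1 = 1/(38.0) − 1/(21.2) = -0.02085, so d_i1 = -47.95 cm; m₁ = −d_i1/d_o1 = +2.262.
d_o2 = 96.1 − (-47.95) = 144.1 cm.
Lens 2: 1/d_i2 = 1/(21.1) − 1/(144.1) = 0.04045, so d_i2 = 24.72 cm; m₂ = −d_i2/d_o2 = -0.1715.
m = m₁·m₂ = (+2.262)(-0.1715) = -0.388.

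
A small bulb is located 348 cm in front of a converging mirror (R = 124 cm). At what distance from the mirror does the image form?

f = R/2 = 124/2 = 62.00 cm.
Mirror equation: 1/q = 1/f − 1/p = 1/(62.00) − 1/(348) = 0.01613 − 0.002874 = 0.01326, so q = 75.4 cm.
The image is real, inverted and reduced, in front of the mirror.

75.4 cm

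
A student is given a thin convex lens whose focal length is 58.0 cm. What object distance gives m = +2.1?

30.4 cm

m = −d_i/d_o ⇒ d_i = −m·d_o.
1/f = 1/d_o + 1/d_i = 1/d_o − 1/(m·d_o) = (1 − 1/m)/d_o, so d_o = f(1 − 1/m) = (58.00)(1 − 1/(+2.1)) = 30.4 cm.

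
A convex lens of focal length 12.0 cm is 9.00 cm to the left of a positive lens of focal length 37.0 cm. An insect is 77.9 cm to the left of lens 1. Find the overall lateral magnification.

Lens 1: 1/d_i1 = 1/(12.0) − 1/(77.9) = 0.07050, so d_i1 = 14.19 cm; m₁ = −d_i1/d_o1 = -0.1822.
d_o2 = 9.00 − (14.19) = -5.190 cm (virtual object).
Lens 2: 1/d_i2 = 1/(37.0) − 1/(-5.190) = 0.2197, so d_i2 = 4.552 cm; m₂ = −d_i2/d_o2 = +0.8770.
m = m₁·m₂ = (-0.1822)(+0.8770) = -0.160.

m = -0.160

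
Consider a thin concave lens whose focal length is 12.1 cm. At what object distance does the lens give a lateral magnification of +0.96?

For a concave lens, f = -12.1 cm.
m = −d_i/d_o ⇒ d_i = −m·d_o.
1/f = 1/d_o + 1/d_i = 1/d_o − 1/(m·d_o) = (1 − 1/m)/d_o, so d_o = f(1 − 1/m) = (-12.10)(1 − 1/(+0.96)) = 0.504 cm.

0.504 cm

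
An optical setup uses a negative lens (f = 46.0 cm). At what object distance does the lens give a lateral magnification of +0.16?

242 cm

For a negative lens, f = -46.0 cm.
m = −d_i/d_o ⇒ d_i = −m·d_o.
1/f = 1/d_o + 1/d_i = 1/d_o − 1/(m·d_o) = (1 − 1/m)/d_o, so d_o = f(1 − 1/m) = (-46.00)(1 − 1/(+0.16)) = 242 cm.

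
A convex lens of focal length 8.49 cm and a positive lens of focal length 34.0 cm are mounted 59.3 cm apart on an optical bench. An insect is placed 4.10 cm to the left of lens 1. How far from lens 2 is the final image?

68.8 cm

Lens 1: 1/d_i1 = 1/f₁ − 1/d_o1 = 1/(8.49) − 1/(4.10) = -0.1261, so d_i1 = -7.929 cm.
The intermediate image is 7.929 cm to the left of lens 1 (virtual), which is 59.3 − (-7.929) = 67.23 cm to the left of lens 2, so d_o2 = +67.23 cm.
Lens 2: 1/d_i2 = 1/f₂ − 1/d_o2 = 1/(34.0) − 1/(67.23) = 0.01454, so d_i2 = 68.8 cm.
The final image is real, 68.8 cm to the right of lens 2 (overall magnification ≈ -2.0).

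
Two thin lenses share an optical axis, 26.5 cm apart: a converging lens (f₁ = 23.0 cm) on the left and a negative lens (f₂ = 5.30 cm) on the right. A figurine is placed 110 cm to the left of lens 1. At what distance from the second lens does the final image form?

Lens 1: 1/d_i1 = 1/f₁ − 1/d_o1 = 1/(23.0) − 1/(110) = 0.03439, so d_i1 = 29.08 cm.
The intermediate image is 29.08 cm to the right of lens 1, which lies 2.580 cm to the right of lens 2 — a virtual object — so d_o2 = −2.580 cm.
Lens 2 is diverging, so f₂ = −5.30 cm.
Lens 2: 1/d_i2 = 1/f₂ − 1/d_o2 = 1/(-5.30) − 1/(-2.580) = 0.1989, so d_i2 = 5.03 cm.
The final image is real, 5.03 cm to the right of lens 2 (overall magnification ≈ -0.52).

5.03 cm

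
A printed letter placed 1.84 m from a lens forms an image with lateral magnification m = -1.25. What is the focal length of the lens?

m = −d_i/d_o ⇒ d_i = −m·d_o = −(-1.25)·(1.84) = 2.300 m.
1/f = 1/d_o + 1/d_i = 1/(1.84) + 1/(2.300) = 0.9783, so f = 1.02 m.
Since f is positive, the lens is converging.

f = 1.02 m (converging)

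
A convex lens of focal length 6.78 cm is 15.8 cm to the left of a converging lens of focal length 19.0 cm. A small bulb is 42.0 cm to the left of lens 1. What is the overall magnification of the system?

m = -0.324

Lens 1: 1/d_i1 = 1/(6.78) − 1/(42.0) = 0.1237, so d_i1 = 8.085 cm; m₁ = −d_i1/d_o1 = -0.1925.
d_o2 = 15.8 − (8.085) = 7.715 cm.
Lens 2: 1/d_i2 = 1/(19.0) − 1/(7.715) = -0.07699, so d_i2 = -12.99 cm; m₂ = −d_i2/d_o2 = +1.684.
m = m₁·m₂ = (-0.1925)(+1.684) = -0.324.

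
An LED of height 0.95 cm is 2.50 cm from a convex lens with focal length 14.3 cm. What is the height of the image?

1/d_i = 1/f − 1/d_o = 1/(14.30) − 1/(2.50) = -0.3301, so d_i = -3.030 cm.
m = −d_i/d_o = +1.212.
|h_i| = |m|·h_o = 1.212 × 0.95 = 1.15 cm. The image is virtual, upright and enlarged, on the same side as the object.

1.15 cm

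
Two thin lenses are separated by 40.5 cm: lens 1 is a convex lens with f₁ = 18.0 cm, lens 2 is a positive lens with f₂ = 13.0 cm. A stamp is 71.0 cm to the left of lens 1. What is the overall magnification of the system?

Lens 1: 1/d_i1 = 1/(18.0) − 1/(71.0) = 0.04147, so d_i1 = 24.11 cm; m₁ = −d_i1/d_o1 = -0.3396.
d_o2 = 40.5 − (24.11) = 16.39 cm.
Lens 2: 1/d_i2 = 1/(13.0) − 1/(16.39) = 0.01591, so d_i2 = 62.85 cm; m₂ = −d_i2/d_o2 = -3.835.
m = m₁·m₂ = (-0.3396)(-3.835) = +1.30.

m = +1.30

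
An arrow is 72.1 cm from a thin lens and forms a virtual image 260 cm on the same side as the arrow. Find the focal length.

Virtual image ⇒ d_i = −260 cm.
1/f = 1/d_o + 1/d_i = 1/(72.1) + 1/(-260) = 0.01002, so f = 99.8 cm.
Since f is positive, the thin lens is converging.

f = 99.8 cm (converging)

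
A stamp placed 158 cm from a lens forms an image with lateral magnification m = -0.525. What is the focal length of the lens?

f = 54.4 cm (converging)

m = −d_i/d_o ⇒ d_i = −m·d_o = −(-0.525)·(158) = 82.95 cm.
1/f = 1/d_o + 1/d_i = 1/(158) + 1/(82.95) = 0.01838, so f = 54.4 cm.
Since f is positive, the lens is converging.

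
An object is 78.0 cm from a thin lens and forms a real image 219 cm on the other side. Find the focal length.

Real image ⇒ d_i = +219 cm.
1/f = 1/d_o + 1/d_i = 1/(78.0) + 1/(219) = 0.01739, so f = 57.5 cm.
Since f is positive, the thin lens is converging.

f = 57.5 cm (converging)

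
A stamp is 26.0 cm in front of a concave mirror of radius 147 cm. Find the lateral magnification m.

f = R/2 = 147/2 = 73.50 cm.
1/d_i = 1/f − 1/d_o = 1/(73.50) − 1/(26.0) = -0.02486, so d_i = -40.23 cm.
m = −d_i/d_o = −(-40.23)/(26.0) = +1.55.
The image is virtual, upright and enlarged, behind the mirror.

m = +1.55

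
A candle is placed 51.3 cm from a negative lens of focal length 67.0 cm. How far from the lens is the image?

For a negative lens, f = -67.0 cm.
Lens equation: 1/d_i = 1/f − 1/d_o = 1/(-67.00) − 1/(51.3) = -0.01493 − 0.01949 = -0.03442, so d_i = -29.1 cm.
The image is virtual, upright and reduced, on the same side as the object.

29.1 cm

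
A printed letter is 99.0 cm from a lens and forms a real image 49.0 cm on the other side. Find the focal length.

Real image ⇒ d_i = +49.0 cm.
1/f = 1/d_o + 1/d_i = 1/(99.0) + 1/(49.0) = 0.03051, so f = 32.8 cm.
Since f is positive, the lens is converging.

f = 32.8 cm (converging)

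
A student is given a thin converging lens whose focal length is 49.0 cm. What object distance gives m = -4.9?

m = −d_i/d_o ⇒ d_i = −m·d_o.
1/f = 1/d_o + 1/d_i = 1/d_o − 1/(m·d_o) = (1 − 1/m)/d_o, so d_o = f(1 − 1/m) = (49.00)(1 − 1/(-4.9)) = 59.0 cm.

59.0 cm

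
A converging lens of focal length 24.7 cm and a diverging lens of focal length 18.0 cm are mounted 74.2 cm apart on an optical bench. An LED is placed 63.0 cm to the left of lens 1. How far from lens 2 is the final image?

Lens 1: 1/d_i1 = 1/f₁ − 1/d_o1 = 1/(24.7) − 1/(63.0) = 0.02461, so d_i1 = 40.63 cm.
The intermediate image is 40.63 cm to the right of lens 1, which is 74.2 − (40.63) = 33.57 cm to the left of lens 2, so d_o2 = +33.57 cm.
Lens 2 is diverging, so f₂ = −18.0 cm.
Lens 2: 1/d_i2 = 1/f₂ − 1/d_o2 = 1/(-18.0) − 1/(33.57) = -0.08534, so d_i2 = -11.7 cm.
The final image is virtual, 11.7 cm to the left of lens 2 (overall magnification ≈ -0.23).

11.7 cm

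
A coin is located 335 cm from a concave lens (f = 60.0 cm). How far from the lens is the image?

For a concave lens, f = -60.0 cm.
Thin-lens equation: 1/v = 1/f − 1/u = 1/(-60.00) − 1/(335) = -0.01667 − 0.002985 = -0.01965, so v = -50.9 cm.
The image is virtual, upright and reduced, on the same side as the object.

50.9 cm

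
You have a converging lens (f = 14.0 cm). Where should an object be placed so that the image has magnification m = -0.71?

m = −d_i/d_o ⇒ d_i = −m·d_o.
1/f = 1/d_o + 1/d_i = 1/d_o − 1/(m·d_o) = (1 − 1/m)/d_o, so d_o = f(1 − 1/m) = (14.00)(1 − 1/(-0.71)) = 33.7 cm.

33.7 cm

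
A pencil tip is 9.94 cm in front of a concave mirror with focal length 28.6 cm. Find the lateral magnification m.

m = +1.53

1/d_i = 1/f − 1/d_o = 1/(28.60) − 1/(9.94) = -0.06564, so d_i = -15.23 cm.
m = −d_i/d_o = −(-15.23)/(9.94) = +1.53.
The image is virtual, upright and enlarged, behind the mirror.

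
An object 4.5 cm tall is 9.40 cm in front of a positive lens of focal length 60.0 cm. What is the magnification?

m = +1.19

1/d_i = 1/f − 1/d_o = 1/(60.00) − 1/(9.40) = -0.08972, so d_i = -11.15 cm.
m = −d_i/d_o = −(-11.15)/(9.40) = +1.19.
The image is virtual, upright and enlarged, on the same side as the object.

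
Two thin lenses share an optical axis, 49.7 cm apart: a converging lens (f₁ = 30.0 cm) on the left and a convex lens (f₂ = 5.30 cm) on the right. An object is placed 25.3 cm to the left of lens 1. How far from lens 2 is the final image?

5.44 cm

Lens 1: 1/d_i1 = 1/f₁ − 1/d_o1 = 1/(30.0) − 1/(25.3) = -0.006192, so d_i1 = -161.5 cm.
The intermediate image is 161.5 cm to the left of lens 1 (virtual), which is 49.7 − (-161.5) = 211.2 cm to the left of lens 2, so d_o2 = +211.2 cm.
Lens 2: 1/d_i2 = 1/f₂ − 1/d_o2 = 1/(5.30) − 1/(211.2) = 0.1839, so d_i2 = 5.44 cm.
The final image is real, 5.44 cm to the right of lens 2 (overall magnification ≈ -0.16).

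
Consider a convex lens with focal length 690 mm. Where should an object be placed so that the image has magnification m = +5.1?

m = −d_i/d_o ⇒ d_i = −m·d_o.
1/f = 1/d_o + 1/d_i = 1/d_o − 1/(m·d_o) = (1 − 1/m)/d_o, so d_o = f(1 − 1/m) = (690.0)(1 − 1/(+5.1)) = 555 mm.

555 mm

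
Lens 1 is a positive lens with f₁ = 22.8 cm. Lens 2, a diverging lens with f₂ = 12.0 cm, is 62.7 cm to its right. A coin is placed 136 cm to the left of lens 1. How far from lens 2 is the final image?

8.96 cm

Lens 1: 1/d_i1 = 1/f₁ − 1/d_o1 = 1/(22.8) − 1/(136) = 0.03651, so d_i1 = 27.39 cm.
The intermediate image is 27.39 cm to the right of lens 1, which is 62.7 − (27.39) = 35.31 cm to the left of lens 2, so d_o2 = +35.31 cm.
Lens 2 is diverging, so f₂ = −12.0 cm.
Lens 2: 1/d_i2 = 1/f₂ − 1/d_o2 = 1/(-12.0) − 1/(35.31) = -0.1117, so d_i2 = -8.96 cm.
The final image is virtual, 8.96 cm to the left of lens 2 (overall magnification ≈ -0.051).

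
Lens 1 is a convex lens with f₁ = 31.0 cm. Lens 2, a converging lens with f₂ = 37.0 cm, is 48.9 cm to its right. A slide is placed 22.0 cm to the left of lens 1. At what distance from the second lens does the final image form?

52.6 cm

Lens 1: 1/d_i1 = 1/f₁ − 1/d_o1 = 1/(31.0) − 1/(22.0) = -0.01320, so d_i1 = -75.78 cm.
The intermediate image is 75.78 cm to the left of lens 1 (virtual), which is 48.9 − (-75.78) = 124.7 cm to the left of lens 2, so d_o2 = +124.7 cm.
Lens 2: 1/d_i2 = 1/f₂ − 1/d_o2 = 1/(37.0) − 1/(124.7) = 0.01901, so d_i2 = 52.6 cm.
The final image is real, 52.6 cm to the right of lens 2 (overall magnification ≈ -1.5).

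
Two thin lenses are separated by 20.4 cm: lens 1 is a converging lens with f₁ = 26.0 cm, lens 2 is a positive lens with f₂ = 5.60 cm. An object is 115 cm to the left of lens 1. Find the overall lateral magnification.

Lens 1: 1/d_i1 = 1/(26.0) − 1/(115) = 0.02977, so d_i1 = 33.60 cm; m₁ = −d_i1/d_o1 = -0.2922.
d_o2 = 20.4 − (33.60) = -13.20 cm (virtual object).
Lens 2: 1/d_i2 = 1/(5.60) − 1/(-13.20) = 0.2543, so d_i2 = 3.932 cm; m₂ = −d_i2/d_o2 = +0.2979.
m = m₁·m₂ = (-0.2922)(+0.2979) = -0.0870.

m = -0.0870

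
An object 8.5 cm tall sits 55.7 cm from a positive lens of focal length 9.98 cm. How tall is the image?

1/d_i = 1/f − 1/d_o = 1/(9.980) − 1/(55.7) = 0.08225, so d_i = 12.16 cm.
m = −d_i/d_o = -0.2183.
|h_i| = |m|·h_o = 0.2183 × 8.5 = 1.86 cm. The image is real, inverted and reduced, on the far side of the lens.

1.86 cm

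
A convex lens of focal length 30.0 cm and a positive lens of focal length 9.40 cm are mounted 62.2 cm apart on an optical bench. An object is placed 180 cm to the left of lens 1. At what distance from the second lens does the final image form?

14.7 cm

Lens 1: 1/d_i1 = 1/f₁ − 1/d_o1 = 1/(30.0) − 1/(180) = 0.02778, so d_i1 = 36.00 cm.
The intermediate image is 36.00 cm to the right of lens 1, which is 62.2 − (36.00) = 26.20 cm to the left of lens 2, so d_o2 = +26.20 cm.
Lens 2: 1/d_i2 = 1/f₂ − 1/d_o2 = 1/(9.40) − 1/(26.20) = 0.06822, so d_i2 = 14.7 cm.
The final image is real, 14.7 cm to the right of lens 2 (overall magnification ≈ 0.11).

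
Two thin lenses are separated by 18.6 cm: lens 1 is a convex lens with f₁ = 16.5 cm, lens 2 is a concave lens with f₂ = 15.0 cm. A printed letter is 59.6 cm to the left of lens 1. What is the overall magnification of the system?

Lens 1: 1/d_i1 = 1/(16.5) − 1/(59.6) = 0.04383, so d_i1 = 22.82 cm; m₁ = −d_i1/d_o1 = -0.3829.
d_o2 = 18.6 − (22.82) = -4.220 cm (virtual object).
f₂ = −15.0 cm (diverging).
Lens 2: 1/d_i2 = 1/(-15.0) − 1/(-4.220) = 0.1703, so d_i2 = 5.872 cm; m₂ = −d_i2/d_o2 = +1.391.
m = m₁·m₂ = (-0.3829)(+1.391) = -0.533.

m = -0.533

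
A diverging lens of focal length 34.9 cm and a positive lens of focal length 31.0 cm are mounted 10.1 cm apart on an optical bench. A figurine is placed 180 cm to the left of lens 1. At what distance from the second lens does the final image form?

Lens 1 is diverging, so f₁ = −34.9 cm.
Lens 1: 1/d_i1 = 1/f₁ − 1/d_o1 = 1/(-34.9) − 1/(180) = -0.03421, so d_i1 = -29.23 cm.
The intermediate image is 29.23 cm to the left of lens 1 (virtual), which is 10.1 − (-29.23) = 39.33 cm to the left of lens 2, so d_o2 = +39.33 cm.
Lens 2: 1/d_i2 = 1/f₂ − 1/d_o2 = 1/(31.0) − 1/(39.33) = 0.006832, so d_i2 = 146 cm.
The final image is real, 146 cm to the right of lens 2 (overall magnification ≈ -0.60).

146 cm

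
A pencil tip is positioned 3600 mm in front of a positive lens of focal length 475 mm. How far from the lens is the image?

Thin-lens equation: 1/s_i = 1/f − 1/s_o = 1/(475.0) − 1/(3600) = 0.002105 − 0.0002778 = 0.001827, so s_i = 547 mm.
The image is real, inverted and reduced, on the far side of the lens.

547 mm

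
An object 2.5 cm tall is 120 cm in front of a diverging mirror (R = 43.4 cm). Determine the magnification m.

f = R/2 = 43.4/2 = 21.70 cm; for a diverging mirror, f = -21.70 cm.
1/d_i = 1/f − 1/d_o = 1/(-21.70) − 1/(120) = -0.05442, so d_i = -18.38 cm.
m = −d_i/d_o = −(-18.38)/(120) = +0.153.
The image is virtual, upright and reduced, behind the mirror.

m = +0.153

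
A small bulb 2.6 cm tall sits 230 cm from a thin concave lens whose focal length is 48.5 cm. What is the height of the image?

For a concave lens, f = -48.5 cm.
1/d_i = 1/f − 1/d_o = 1/(-48.50) − 1/(230) = -0.02497, so d_i = -40.05 cm.
m = −d_i/d_o = +0.1741.
|h_i| = |m|·h_o = 0.1741 × 2.6 = 0.453 cm. The image is virtual, upright and reduced, on the same side as the object.

0.453 cm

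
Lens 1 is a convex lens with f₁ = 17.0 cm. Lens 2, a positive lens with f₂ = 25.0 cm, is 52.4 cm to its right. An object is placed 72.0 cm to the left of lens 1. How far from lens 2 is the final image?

Lens 1: 1/d_i1 = 1/f₁ − 1/d_o1 = 1/(17.0) − 1/(72.0) = 0.04493, so d_i1 = 22.25 cm.
The intermediate image is 22.25 cm to the right of lens 1, which is 52.4 − (22.25) = 30.15 cm to the left of lens 2, so d_o2 = +30.15 cm.
Lens 2: 1/d_i2 = 1/f₂ − 1/d_o2 = 1/(25.0) − 1/(30.15) = 0.006833, so d_i2 = 146 cm.
The final image is real, 146 cm to the right of lens 2 (overall magnification ≈ 1.5).

146 cm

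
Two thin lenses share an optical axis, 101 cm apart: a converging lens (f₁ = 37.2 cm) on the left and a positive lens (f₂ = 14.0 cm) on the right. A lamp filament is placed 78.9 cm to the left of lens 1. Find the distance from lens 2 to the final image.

Lens 1: 1/d_i1 = 1/f₁ − 1/d_o1 = 1/(37.2) − 1/(78.9) = 0.01421, so d_i1 = 70.39 cm.
The intermediate image is 70.39 cm to the right of lens 1, which is 101 − (70.39) = 30.61 cm to the left of lens 2, so d_o2 = +30.61 cm.
Lens 2: 1/d_i2 = 1/f₂ − 1/d_o2 = 1/(14.0) − 1/(30.61) = 0.03876, so d_i2 = 25.8 cm.
The final image is real, 25.8 cm to the right of lens 2 (overall magnification ≈ 0.75).

25.8 cm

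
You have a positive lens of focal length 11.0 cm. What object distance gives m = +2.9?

7.21 cm

m = −d_i/d_o ⇒ d_i = −m·d_o.
1/f = 1/d_o + 1/d_i = 1/d_o − 1/(m·d_o) = (1 − 1/m)/d_o, so d_o = f(1 − 1/m) = (11.00)(1 − 1/(+2.9)) = 7.21 cm.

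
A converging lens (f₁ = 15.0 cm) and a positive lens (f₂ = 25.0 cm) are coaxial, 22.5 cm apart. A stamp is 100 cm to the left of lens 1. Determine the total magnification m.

Lens 1: 1/d_i1 = 1/(15.0) − 1/(100) = 0.05667, so d_i1 = 17.65 cm; m₁ = −d_i1/d_o1 = -0.1765.
d_o2 = 22.5 − (17.65) = 4.850 cm.
Lens 2: 1/d_i2 = 1/(25.0) − 1/(4.850) = -0.1662, so d_i2 = -6.017 cm; m₂ = −d_i2/d_o2 = +1.241.
m = m₁·m₂ = (-0.1765)(+1.241) = -0.219.

m = -0.219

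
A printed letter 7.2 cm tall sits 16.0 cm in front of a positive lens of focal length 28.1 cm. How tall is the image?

1/d_i = 1/f − 1/d_o = 1/(28.10) − 1/(16.0) = -0.02691, so d_i = -37.16 cm.
m = −d_i/d_o = +2.322.
|h_i| = |m|·h_o = 2.322 × 7.2 = 16.7 cm. The image is virtual, upright and enlarged, on the same side as the object.

16.7 cm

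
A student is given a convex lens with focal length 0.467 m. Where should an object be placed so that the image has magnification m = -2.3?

0.670 m

m = −d_i/d_o ⇒ d_i = −m·d_o.
1/f = 1/d_o + 1/d_i = 1/d_o − 1/(m·d_o) = (1 − 1/m)/d_o, so d_o = f(1 − 1/m) = (0.4670)(1 − 1/(-2.3)) = 0.670 m.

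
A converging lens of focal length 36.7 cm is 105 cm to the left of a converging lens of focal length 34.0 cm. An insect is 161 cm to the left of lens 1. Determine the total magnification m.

m = +0.428

Lens 1: 1/d_i1 = 1/(36.7) − 1/(161) = 0.02104, so d_i1 = 47.54 cm; m₁ = −d_i1/d_o1 = -0.2953.
d_o2 = 105 − (47.54) = 57.46 cm.
Lens 2: 1/d_i2 = 1/(34.0) − 1/(57.46) = 0.01201, so d_i2 = 83.28 cm; m₂ = −d_i2/d_o2 = -1.449.
m = m₁·m₂ = (-0.2953)(-1.449) = +0.428.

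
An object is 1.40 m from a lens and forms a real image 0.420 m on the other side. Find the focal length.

f = 0.323 m (converging)

Real image ⇒ d_i = +0.420 m.
1/f = 1/d_o + 1/d_i = 1/(1.40) + 1/(0.420) = 3.095, so f = 0.323 m.
Since f is positive, the lens is converging.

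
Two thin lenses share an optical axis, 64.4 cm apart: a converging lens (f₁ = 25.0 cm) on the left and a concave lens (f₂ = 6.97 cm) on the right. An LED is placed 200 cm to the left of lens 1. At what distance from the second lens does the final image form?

5.83 cm

Lens 1: 1/d_i1 = 1/f₁ − 1/d_o1 = 1/(25.0) − 1/(200) = 0.03500, so d_i1 = 28.57 cm.
The intermediate image is 28.57 cm to the right of lens 1, which is 64.4 − (28.57) = 35.83 cm to the left of lens 2, so d_o2 = +35.83 cm.
Lens 2 is diverging, so f₂ = −6.97 cm.
Lens 2: 1/d_i2 = 1/f₂ − 1/d_o2 = 1/(-6.97) − 1/(35.83) = -0.1714, so d_i2 = -5.83 cm.
The final image is virtual, 5.83 cm to the left of lens 2 (overall magnification ≈ -0.023).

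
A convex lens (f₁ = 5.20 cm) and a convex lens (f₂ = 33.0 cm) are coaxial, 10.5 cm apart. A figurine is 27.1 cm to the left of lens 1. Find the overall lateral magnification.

m = -0.271

Lens 1: 1/d_i1 = 1/(5.20) − 1/(27.1) = 0.1554, so d_i1 = 6.435 cm; m₁ = −d_i1/d_o1 = -0.2375.
d_o2 = 10.5 − (6.435) = 4.065 cm.
Lens 2: 1/d_i2 = 1/(33.0) − 1/(4.065) = -0.2157, so d_i2 = -4.636 cm; m₂ = −d_i2/d_o2 = +1.140.
m = m₁·m₂ = (-0.2375)(+1.140) = -0.271.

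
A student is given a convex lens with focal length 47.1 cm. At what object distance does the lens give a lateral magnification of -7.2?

53.6 cm

m = −d_i/d_o ⇒ d_i = −m·d_o.
1/f = 1/d_o + 1/d_i = 1/d_o − 1/(m·d_o) = (1 − 1/m)/d_o, so d_o = f(1 − 1/m) = (47.10)(1 − 1/(-7.2)) = 53.6 cm.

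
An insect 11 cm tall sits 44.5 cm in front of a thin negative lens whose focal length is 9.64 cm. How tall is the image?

1.96 cm

For a negative lens, f = -9.64 cm.
1/d_i = 1/f − 1/d_o = 1/(-9.640) − 1/(44.5) = -0.1262, so d_i = -7.924 cm.
m = −d_i/d_o = +0.1781.
|h_i| = |m|·h_o = 0.1781 × 11 = 1.96 cm. The image is virtual, upright and reduced, on the same side as the object.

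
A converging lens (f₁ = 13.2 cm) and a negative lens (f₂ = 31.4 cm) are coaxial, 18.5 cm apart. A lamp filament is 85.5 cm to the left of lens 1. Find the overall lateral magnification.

m = -0.167

Lens 1: 1/d_i1 = 1/(13.2) − 1/(85.5) = 0.06406, so d_i1 = 15.61 cm; m₁ = −d_i1/d_o1 = -0.1826.
d_o2 = 18.5 − (15.61) = 2.890 cm.
f₂ = −31.4 cm (diverging).
Lens 2: 1/d_i2 = 1/(-31.4) − 1/(2.890) = -0.3779, so d_i2 = -2.646 cm; m₂ = −d_i2/d_o2 = +0.9157.
m = m₁·m₂ = (-0.1826)(+0.9157) = -0.167.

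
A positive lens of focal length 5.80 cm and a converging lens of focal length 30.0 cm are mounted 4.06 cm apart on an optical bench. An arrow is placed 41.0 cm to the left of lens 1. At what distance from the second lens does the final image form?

2.47 cm

Lens 1: 1/d_i1 = 1/f₁ − 1/d_o1 = 1/(5.80) − 1/(41.0) = 0.1480, so d_i1 = 6.756 cm.
The intermediate image is 6.756 cm to the right of lens 1, which lies 2.696 cm to the right of lens 2 — a virtual object — so d_o2 = −2.696 cm.
Lens 2: 1/d_i2 = 1/f₂ − 1/d_o2 = 1/(30.0) − 1/(-2.696) = 0.4043, so d_i2 = 2.47 cm.
The final image is real, 2.47 cm to the right of lens 2 (overall magnification ≈ -0.15).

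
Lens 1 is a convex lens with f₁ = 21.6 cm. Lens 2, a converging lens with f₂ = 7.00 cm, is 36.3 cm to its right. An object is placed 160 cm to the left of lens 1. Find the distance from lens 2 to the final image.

18.3 cm

Lens 1: 1/d_i1 = 1/f₁ − 1/d_o1 = 1/(21.6) − 1/(160) = 0.04005, so d_i1 = 24.97 cm.
The intermediate image is 24.97 cm to the right of lens 1, which is 36.3 − (24.97) = 11.33 cm to the left of lens 2, so d_o2 = +11.33 cm.
Lens 2: 1/d_i2 = 1/f₂ − 1/d_o2 = 1/(7.00) − 1/(11.33) = 0.05460, so d_i2 = 18.3 cm.
The final image is real, 18.3 cm to the right of lens 2 (overall magnification ≈ 0.25).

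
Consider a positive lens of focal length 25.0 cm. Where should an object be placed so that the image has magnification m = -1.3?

m = −d_i/d_o ⇒ d_i = −m·d_o.
1/f = 1/d_o + 1/d_i = 1/d_o − 1/(m·d_o) = (1 − 1/m)/d_o, so d_o = f(1 − 1/m) = (25.00)(1 − 1/(-1.3)) = 44.2 cm.

44.2 cm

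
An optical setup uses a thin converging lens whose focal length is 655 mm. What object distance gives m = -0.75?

1530 mm

m = −d_i/d_o ⇒ d_i = −m·d_o.
1/f = 1/d_o + 1/d_i = 1/d_o − 1/(m·d_o) = (1 − 1/m)/d_o, so d_o = f(1 − 1/m) = (655.0)(1 − 1/(-0.75)) = 1530 mm.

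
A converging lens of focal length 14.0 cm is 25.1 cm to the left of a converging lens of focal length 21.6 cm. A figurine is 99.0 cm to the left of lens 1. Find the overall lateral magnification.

m = -0.278

Lens 1: 1/d_i1 = 1/(14.0) − 1/(99.0) = 0.06133, so d_i1 = 16.31 cm; m₁ = −d_i1/d_o1 = -0.1647.
d_o2 = 25.1 − (16.31) = 8.790 cm.
Lens 2: 1/d_i2 = 1/(21.6) − 1/(8.790) = -0.06747, so d_i2 = -14.82 cm; m₂ = −d_i2/d_o2 = +1.686.
m = m₁·m₂ = (-0.1647)(+1.686) = -0.278.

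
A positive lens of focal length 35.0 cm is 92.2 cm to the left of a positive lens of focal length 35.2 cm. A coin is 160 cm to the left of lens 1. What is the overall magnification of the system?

m = +0.808

Lens 1: 1/d_i1 = 1/(35.0) − 1/(160) = 0.02232, so d_i1 = 44.80 cm; m₁ = −d_i1/d_o1 = -0.2800.
d_o2 = 92.2 − (44.80) = 47.40 cm.
Lens 2: 1/d_i2 = 1/(35.2) − 1/(47.40) = 0.007312, so d_i2 = 136.8 cm; m₂ = −d_i2/d_o2 = -2.885.
m = m₁·m₂ = (-0.2800)(-2.885) = +0.808.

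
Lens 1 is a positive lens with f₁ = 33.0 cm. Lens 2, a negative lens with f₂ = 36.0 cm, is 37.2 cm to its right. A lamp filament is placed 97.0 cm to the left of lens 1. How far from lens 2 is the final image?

19.9 cm

Lens 1: 1/d_i1 = 1/f₁ − 1/d_o1 = 1/(33.0) − 1/(97.0) = 0.01999, so d_i1 = 50.02 cm.
The intermediate image is 50.02 cm to the right of lens 1, which lies 12.82 cm to the right of lens 2 — a virtual object — so d_o2 = −12.82 cm.
Lens 2 is diverging, so f₂ = −36.0 cm.
Lens 2: 1/d_i2 = 1/f₂ − 1/d_o2 = 1/(-36.0) − 1/(-12.82) = 0.05023, so d_i2 = 19.9 cm.
The final image is real, 19.9 cm to the right of lens 2 (overall magnification ≈ -0.80).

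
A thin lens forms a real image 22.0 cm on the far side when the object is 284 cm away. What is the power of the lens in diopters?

d_i = +22.0 cm.
1/f = 1/d_o + 1/d_i = 1/(284) + 1/(22.0) = 0.04898 cm⁻¹.
f = 20.42 cm = 0.2042 m, so P = 1/f = +4.90 D.

P = +4.90 D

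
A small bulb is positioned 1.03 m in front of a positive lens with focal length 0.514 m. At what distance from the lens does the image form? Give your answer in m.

1.03 m

Lens equation: 1/v = 1/f − 1/u = 1/(0.5140) − 1/(1.03) = 1.946 − 0.9709 = 0.9747, so v = 1.03 m.
The image is real, inverted and reduced, on the far side of the lens.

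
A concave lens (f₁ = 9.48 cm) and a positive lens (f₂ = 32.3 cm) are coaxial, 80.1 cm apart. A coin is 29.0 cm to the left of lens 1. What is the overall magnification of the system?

m = -0.145

f₁ = −9.48 cm (diverging).
Lens 1: 1/d_i1 = 1/(-9.48) − 1/(29.0) = -0.1400, so d_i1 = -7.144 cm; m₁ = −d_i1/d_o1 = +0.2463.
d_o2 = 80.1 − (-7.144) = 87.24 cm.
Lens 2: 1/d_i2 = 1/(32.3) − 1/(87.24) = 0.01950, so d_i2 = 51.29 cm; m₂ = −d_i2/d_o2 = -0.5879.
m = m₁·m₂ = (+0.2463)(-0.5879) = -0.145.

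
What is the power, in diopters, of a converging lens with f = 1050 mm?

P = +0.952 D

f = 105 cm = 1.05 m.
P = 1/f = 1/(1.05 m) = +0.952 D.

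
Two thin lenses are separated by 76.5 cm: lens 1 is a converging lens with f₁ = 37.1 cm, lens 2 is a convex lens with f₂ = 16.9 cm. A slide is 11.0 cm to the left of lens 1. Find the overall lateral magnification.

Lens 1: 1/d_i1 = 1/(37.1) − 1/(11.0) = -0.06395, so d_i1 = -15.64 cm; m₁ = −d_i1/d_o1 = +1.422.
d_o2 = 76.5 − (-15.64) = 92.14 cm.
Lens 2: 1/d_i2 = 1/(16.9) − 1/(92.14) = 0.04832, so d_i2 = 20.70 cm; m₂ = −d_i2/d_o2 = -0.2246.
m = m₁·m₂ = (+1.422)(-0.2246) = -0.319.

m = -0.319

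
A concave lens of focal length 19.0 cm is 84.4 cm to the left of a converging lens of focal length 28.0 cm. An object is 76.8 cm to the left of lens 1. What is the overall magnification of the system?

f₁ = −19.0 cm (diverging).
Lens 1: 1/d_i1 = 1/(-19.0) − 1/(76.8) = -0.06565, so d_i1 = -15.23 cm; m₁ = −d_i1/d_o1 = +0.1983.
d_o2 = 84.4 − (-15.23) = 99.63 cm.
Lens 2: 1/d_i2 = 1/(28.0) − 1/(99.63) = 0.02568, so d_i2 = 38.95 cm; m₂ = −d_i2/d_o2 = -0.3909.
m = m₁·m₂ = (+0.1983)(-0.3909) = -0.0775.

m = -0.0775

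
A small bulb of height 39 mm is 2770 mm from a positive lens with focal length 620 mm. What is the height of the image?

11.2 mm

1/d_i = 1/f − 1/d_o = 1/(620.0) − 1/(2770) = 0.001252, so d_i = 798.8 mm.
m = −d_i/d_o = -0.2884.
|h_i| = |m|·h_o = 0.2884 × 39 = 11.2 mm. The image is real, inverted and reduced, on the far side of the lens.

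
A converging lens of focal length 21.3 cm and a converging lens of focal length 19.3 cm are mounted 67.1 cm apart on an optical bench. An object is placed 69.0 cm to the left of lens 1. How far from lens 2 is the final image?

41.2 cm

Lens 1: 1/d_i1 = 1/f₁ − 1/d_o1 = 1/(21.3) − 1/(69.0) = 0.03246, so d_i1 = 30.81 cm.
The intermediate image is 30.81 cm to the right of lens 1, which is 67.1 − (30.81) = 36.29 cm to the left of lens 2, so d_o2 = +36.29 cm.
Lens 2: 1/d_i2 = 1/f₂ − 1/d_o2 = 1/(19.3) − 1/(36.29) = 0.02426, so d_i2 = 41.2 cm.
The final image is real, 41.2 cm to the right of lens 2 (overall magnification ≈ 0.51).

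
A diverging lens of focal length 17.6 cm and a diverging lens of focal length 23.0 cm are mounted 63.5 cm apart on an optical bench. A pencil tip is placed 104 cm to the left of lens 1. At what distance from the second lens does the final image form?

Lens 1 is diverging, so f₁ = −17.6 cm.
Lens 1: 1/d_i1 = 1/f₁ − 1/d_o1 = 1/(-17.6) − 1/(104) = -0.06643, so d_i1 = -15.05 cm.
The intermediate image is 15.05 cm to the left of lens 1 (virtual), which is 63.5 − (-15.05) = 78.55 cm to the left of lens 2, so d_o2 = +78.55 cm.
Lens 2 is diverging, so f₂ = −23.0 cm.
Lens 2: 1/d_i2 = 1/f₂ − 1/d_o2 = 1/(-23.0) − 1/(78.55) = -0.05621, so d_i2 = -17.8 cm.
The final image is virtual, 17.8 cm to the left of lens 2 (overall magnification ≈ 0.033).

17.8 cm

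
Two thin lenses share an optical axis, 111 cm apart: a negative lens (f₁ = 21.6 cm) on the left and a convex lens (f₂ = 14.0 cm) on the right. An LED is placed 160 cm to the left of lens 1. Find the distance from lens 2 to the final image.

Lens 1 is diverging, so f₁ = −21.6 cm.
Lens 1: 1/d_i1 = 1/f₁ − 1/d_o1 = 1/(-21.6) − 1/(160) = -0.05255, so d_i1 = -19.03 cm.
The intermediate image is 19.03 cm to the left of lens 1 (virtual), which is 111 − (-19.03) = 130.0 cm to the left of lens 2, so d_o2 = +130.0 cm.
Lens 2: 1/d_i2 = 1/f₂ − 1/d_o2 = 1/(14.0) − 1/(130.0) = 0.06374, so d_i2 = 15.7 cm.
The final image is real, 15.7 cm to the right of lens 2 (overall magnification ≈ -0.014).

15.7 cm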